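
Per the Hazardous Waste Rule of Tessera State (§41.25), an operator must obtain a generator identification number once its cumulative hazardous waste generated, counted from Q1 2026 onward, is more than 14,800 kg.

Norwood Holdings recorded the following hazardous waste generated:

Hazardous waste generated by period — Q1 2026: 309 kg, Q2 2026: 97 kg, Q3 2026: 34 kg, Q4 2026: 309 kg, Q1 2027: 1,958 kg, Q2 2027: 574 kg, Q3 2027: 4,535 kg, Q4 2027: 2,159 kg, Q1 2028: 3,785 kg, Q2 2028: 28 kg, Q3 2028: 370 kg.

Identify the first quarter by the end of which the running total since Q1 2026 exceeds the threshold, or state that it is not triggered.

Through Q1 2026: 309 kg
Through Q2 2026: 406 kg
Through Q3 2026: 440 kg
Through Q4 2026: 749 kg
Through Q1 2027: 2,707 kg
Through Q2 2027: 3,281 kg
Through Q3 2027: 7,816 kg
Through Q4 2027: 9,975 kg
Through Q1 2028: 13,760 kg
Through Q2 2028: 13,788 kg
Through Q3 2028: 14,158 kg
Final cumulative total 14,158 kg ≤ 14,800 kg; the threshold is never exceeded.

Not triggered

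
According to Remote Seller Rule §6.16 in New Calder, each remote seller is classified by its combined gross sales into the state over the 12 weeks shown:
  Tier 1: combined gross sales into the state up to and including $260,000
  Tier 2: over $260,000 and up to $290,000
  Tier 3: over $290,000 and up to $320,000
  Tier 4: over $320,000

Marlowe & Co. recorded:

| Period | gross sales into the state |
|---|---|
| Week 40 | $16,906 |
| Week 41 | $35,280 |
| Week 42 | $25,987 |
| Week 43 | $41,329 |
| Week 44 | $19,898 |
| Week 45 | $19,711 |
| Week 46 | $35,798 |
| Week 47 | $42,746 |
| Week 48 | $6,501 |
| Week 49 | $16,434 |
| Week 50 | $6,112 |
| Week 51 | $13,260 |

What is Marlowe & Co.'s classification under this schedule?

Tier 2

Combined gross sales into the state: $16,906 + $35,280 + $25,987 + $41,329 + $19,898 + $19,711 + $35,798 + $42,746 + $6,501 + $16,434 + $6,112 + $13,260 = $279,962.
$260,000 < $279,962 ≤ $290,000, so Tier 2 applies.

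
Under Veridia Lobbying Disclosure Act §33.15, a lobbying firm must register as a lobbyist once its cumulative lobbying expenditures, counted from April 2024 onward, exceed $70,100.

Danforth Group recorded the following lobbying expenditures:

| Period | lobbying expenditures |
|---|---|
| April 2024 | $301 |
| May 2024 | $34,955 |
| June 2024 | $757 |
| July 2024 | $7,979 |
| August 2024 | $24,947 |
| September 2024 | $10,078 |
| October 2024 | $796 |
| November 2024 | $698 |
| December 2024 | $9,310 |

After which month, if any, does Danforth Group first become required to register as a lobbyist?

September 2024

Through April 2024: $301
Through May 2024: $35,256
Through June 2024: $36,013
Through July 2024: $43,992
Through August 2024: $68,939
Through September 2024: $79,017 ← exceeds threshold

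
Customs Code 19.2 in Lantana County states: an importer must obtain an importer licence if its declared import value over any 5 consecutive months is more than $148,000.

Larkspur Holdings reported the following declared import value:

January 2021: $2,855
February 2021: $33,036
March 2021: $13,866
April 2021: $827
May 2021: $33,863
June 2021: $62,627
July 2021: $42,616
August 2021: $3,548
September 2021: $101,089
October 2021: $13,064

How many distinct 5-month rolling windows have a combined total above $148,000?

3

January 2021–May 2021: $2,855 + $33,036 + $13,866 + $827 + $33,863 = $84,447 (under)
February 2021–June 2021: $33,036 + $13,866 + $827 + $33,863 + $62,627 = $144,219 (under)
March 2021–July 2021: $13,866 + $827 + $33,863 + $62,627 + $42,616 = $153,799 (over)
April 2021–August 2021: $827 + $33,863 + $62,627 + $42,616 + $3,548 = $143,481 (under)
May 2021–September 2021: $33,863 + $62,627 + $42,616 + $3,548 + $101,089 = $243,743 (over)
June 2021–October 2021: $62,627 + $42,616 + $3,548 + $101,089 + $13,064 = $222,944 (over)
3 windows exceed the threshold.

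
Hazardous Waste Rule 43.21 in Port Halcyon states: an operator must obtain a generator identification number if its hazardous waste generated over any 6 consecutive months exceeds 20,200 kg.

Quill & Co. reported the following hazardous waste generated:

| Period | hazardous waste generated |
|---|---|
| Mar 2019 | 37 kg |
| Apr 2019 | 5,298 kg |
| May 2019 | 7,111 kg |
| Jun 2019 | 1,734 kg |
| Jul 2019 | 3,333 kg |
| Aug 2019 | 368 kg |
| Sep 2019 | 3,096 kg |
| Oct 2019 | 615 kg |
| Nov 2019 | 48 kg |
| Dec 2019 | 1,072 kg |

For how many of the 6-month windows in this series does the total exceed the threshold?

1

Mar 2019–Aug 2019: 37 kg + 5,298 kg + 7,111 kg + 1,734 kg + 3,333 kg + 368 kg = 17,881 kg (under)
Apr 2019–Sep 2019: 5,298 kg + 7,111 kg + 1,734 kg + 3,333 kg + 368 kg + 3,096 kg = 20,940 kg (over)
May 2019–Oct 2019: 7,111 kg + 1,734 kg + 3,333 kg + 368 kg + 3,096 kg + 615 kg = 16,257 kg (under)
Jun 2019–Nov 2019: 1,734 kg + 3,333 kg + 368 kg + 3,096 kg + 615 kg + 48 kg = 9,194 kg (under)
Jul 2019–Dec 2019: 3,333 kg + 368 kg + 3,096 kg + 615 kg + 48 kg + 1,072 kg = 8,532 kg (under)
1 window exceeds the threshold.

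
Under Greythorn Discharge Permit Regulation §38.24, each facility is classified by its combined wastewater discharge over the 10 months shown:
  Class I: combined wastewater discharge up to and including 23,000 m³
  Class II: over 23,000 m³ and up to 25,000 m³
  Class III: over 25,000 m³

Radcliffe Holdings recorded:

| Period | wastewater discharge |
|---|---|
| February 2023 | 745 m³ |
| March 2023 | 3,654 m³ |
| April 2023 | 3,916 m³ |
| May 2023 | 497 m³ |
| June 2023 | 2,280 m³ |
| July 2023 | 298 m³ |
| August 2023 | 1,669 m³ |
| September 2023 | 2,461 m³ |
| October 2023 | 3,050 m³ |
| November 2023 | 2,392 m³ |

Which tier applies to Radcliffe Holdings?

Class I

Combined wastewater discharge: 745 m³ + 3,654 m³ + 3,916 m³ + 497 m³ + 2,280 m³ + 298 m³ + 1,669 m³ + 2,461 m³ + 3,050 m³ + 2,392 m³ = 20,962 m³.
20,962 m³ ≤ 23,000 m³, so Class I applies.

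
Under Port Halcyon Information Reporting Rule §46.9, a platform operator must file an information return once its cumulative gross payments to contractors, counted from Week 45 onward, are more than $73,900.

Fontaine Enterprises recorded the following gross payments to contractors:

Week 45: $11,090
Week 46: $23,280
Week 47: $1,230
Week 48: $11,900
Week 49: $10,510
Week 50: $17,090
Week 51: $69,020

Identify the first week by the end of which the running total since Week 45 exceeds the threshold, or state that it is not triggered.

Week 50

Through Week 45: $11,090
Through Week 46: $34,370
Through Week 47: $35,600
Through Week 48: $47,500
Through Week 49: $58,010
Through Week 50: $75,100 ← exceeds threshold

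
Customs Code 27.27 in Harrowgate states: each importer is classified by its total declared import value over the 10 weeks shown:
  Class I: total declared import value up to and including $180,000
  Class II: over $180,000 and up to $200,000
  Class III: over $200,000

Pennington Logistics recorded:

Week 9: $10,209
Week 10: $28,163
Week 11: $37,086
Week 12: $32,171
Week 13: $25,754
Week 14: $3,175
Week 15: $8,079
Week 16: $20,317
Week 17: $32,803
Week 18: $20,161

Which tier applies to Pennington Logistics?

Class III

Total declared import value: $10,209 + $28,163 + $37,086 + $32,171 + $25,754 + $3,175 + $8,079 + $20,317 + $32,803 + $20,161 = $217,918.
$217,918 > $200,000, so Class III applies.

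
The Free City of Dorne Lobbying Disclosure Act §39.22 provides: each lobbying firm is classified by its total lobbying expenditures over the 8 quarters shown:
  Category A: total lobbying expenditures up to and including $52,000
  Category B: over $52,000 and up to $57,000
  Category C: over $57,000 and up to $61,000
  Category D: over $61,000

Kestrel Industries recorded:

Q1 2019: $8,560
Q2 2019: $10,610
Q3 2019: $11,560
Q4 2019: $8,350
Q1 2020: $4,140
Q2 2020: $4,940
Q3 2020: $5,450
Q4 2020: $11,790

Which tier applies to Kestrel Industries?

Category D

Total lobbying expenditures: $8,560 + $10,610 + $11,560 + $8,350 + $4,140 + $4,940 + $5,450 + $11,790 = $65,400.
$65,400 > $61,000, so Category D applies.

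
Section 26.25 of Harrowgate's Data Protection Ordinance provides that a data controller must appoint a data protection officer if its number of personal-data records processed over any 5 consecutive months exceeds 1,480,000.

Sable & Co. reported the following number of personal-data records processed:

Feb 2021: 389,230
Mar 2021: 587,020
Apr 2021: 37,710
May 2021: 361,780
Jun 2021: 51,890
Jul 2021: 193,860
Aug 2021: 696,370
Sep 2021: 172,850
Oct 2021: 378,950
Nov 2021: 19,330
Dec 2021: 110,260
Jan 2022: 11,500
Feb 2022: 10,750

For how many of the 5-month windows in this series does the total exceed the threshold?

1

Feb 2021–Jun 2021: 389,230 + 587,020 + 37,710 + 361,780 + 51,890 = 1,427,630 (under)
Mar 2021–Jul 2021: 587,020 + 37,710 + 361,780 + 51,890 + 193,860 = 1,232,260 (under)
Apr 2021–Aug 2021: 37,710 + 361,780 + 51,890 + 193,860 + 696,370 = 1,341,610 (under)
May 2021–Sep 2021: 361,780 + 51,890 + 193,860 + 696,370 + 172,850 = 1,476,750 (under)
Jun 2021–Oct 2021: 51,890 + 193,860 + 696,370 + 172,850 + 378,950 = 1,493,920 (over)
Jul 2021–Nov 2021: 193,860 + 696,370 + 172,850 + 378,950 + 19,330 = 1,461,360 (under)
Aug 2021–Dec 2021: 696,370 + 172,850 + 378,950 + 19,330 + 110,260 = 1,377,760 (under)
Sep 2021–Jan 2022: 172,850 + 378,950 + 19,330 + 110,260 + 11,500 = 692,890 (under)
Oct 2021–Feb 2022: 378,950 + 19,330 + 110,260 + 11,500 + 10,750 = 530,790 (under)
1 window exceeds the threshold.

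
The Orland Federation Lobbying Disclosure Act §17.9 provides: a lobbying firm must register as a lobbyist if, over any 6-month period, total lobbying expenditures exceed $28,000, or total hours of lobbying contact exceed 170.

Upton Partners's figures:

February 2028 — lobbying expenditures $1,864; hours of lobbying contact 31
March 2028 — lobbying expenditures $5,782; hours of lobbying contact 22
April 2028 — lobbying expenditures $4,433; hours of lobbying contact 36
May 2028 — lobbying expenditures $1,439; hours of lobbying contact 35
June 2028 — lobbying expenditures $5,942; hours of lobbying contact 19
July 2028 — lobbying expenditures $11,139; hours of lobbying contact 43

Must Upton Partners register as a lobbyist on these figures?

Total lobbying expenditures: $1,864 + $5,782 + $4,433 + $1,439 + $5,942 + $11,139 = $30,599 (> $28,000).
Total hours of lobbying contact: 31 + 22 + 36 + 35 + 19 + 43 = 186 (> 170).
The test is 'or': at least one threshold is exceeded.

Yes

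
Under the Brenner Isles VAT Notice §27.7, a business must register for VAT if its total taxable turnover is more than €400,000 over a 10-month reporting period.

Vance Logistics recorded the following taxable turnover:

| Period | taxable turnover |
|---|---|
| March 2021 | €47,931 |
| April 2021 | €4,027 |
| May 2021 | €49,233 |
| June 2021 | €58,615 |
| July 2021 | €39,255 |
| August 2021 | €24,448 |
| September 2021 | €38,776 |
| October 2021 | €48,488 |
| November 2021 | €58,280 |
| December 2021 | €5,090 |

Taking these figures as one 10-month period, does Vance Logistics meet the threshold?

No

Total taxable turnover: €47,931 + €4,027 + €49,233 + €58,615 + €39,255 + €24,448 + €38,776 + €48,488 + €58,280 + €5,090 = €374,143.
€374,143 ≤ €400,000, so the threshold is not exceeded.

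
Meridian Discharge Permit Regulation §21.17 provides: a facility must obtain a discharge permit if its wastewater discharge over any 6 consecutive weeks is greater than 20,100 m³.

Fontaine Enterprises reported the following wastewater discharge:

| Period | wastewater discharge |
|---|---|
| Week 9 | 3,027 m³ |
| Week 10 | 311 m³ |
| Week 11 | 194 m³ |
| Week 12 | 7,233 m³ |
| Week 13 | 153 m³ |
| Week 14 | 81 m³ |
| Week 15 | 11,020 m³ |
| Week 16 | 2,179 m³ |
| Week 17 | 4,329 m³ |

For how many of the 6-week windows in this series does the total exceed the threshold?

Week 9–Week 14: 3,027 m³ + 311 m³ + 194 m³ + 7,233 m³ + 153 m³ + 81 m³ = 10,999 m³ (under)
Week 10–Week 15: 311 m³ + 194 m³ + 7,233 m³ + 153 m³ + 81 m³ + 11,020 m³ = 18,992 m³ (under)
Week 11–Week 16: 194 m³ + 7,233 m³ + 153 m³ + 81 m³ + 11,020 m³ + 2,179 m³ = 20,860 m³ (over)
Week 12–Week 17: 7,233 m³ + 153 m³ + 81 m³ + 11,020 m³ + 2,179 m³ + 4,329 m³ = 24,995 m³ (over)
2 windows exceed the threshold.

2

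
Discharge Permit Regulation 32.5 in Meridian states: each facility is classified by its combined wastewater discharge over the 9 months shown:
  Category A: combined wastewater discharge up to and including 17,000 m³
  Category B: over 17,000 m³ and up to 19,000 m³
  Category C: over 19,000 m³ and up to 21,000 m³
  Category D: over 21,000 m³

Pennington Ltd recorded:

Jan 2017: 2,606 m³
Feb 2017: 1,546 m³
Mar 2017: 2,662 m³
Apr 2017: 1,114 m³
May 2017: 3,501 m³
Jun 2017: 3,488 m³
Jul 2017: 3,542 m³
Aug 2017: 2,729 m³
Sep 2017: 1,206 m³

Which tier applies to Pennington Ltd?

Category D

Combined wastewater discharge: 2,606 m³ + 1,546 m³ + 2,662 m³ + 1,114 m³ + 3,501 m³ + 3,488 m³ + 3,542 m³ + 2,729 m³ + 1,206 m³ = 22,394 m³.
22,394 m³ > 21,000 m³, so Category D applies.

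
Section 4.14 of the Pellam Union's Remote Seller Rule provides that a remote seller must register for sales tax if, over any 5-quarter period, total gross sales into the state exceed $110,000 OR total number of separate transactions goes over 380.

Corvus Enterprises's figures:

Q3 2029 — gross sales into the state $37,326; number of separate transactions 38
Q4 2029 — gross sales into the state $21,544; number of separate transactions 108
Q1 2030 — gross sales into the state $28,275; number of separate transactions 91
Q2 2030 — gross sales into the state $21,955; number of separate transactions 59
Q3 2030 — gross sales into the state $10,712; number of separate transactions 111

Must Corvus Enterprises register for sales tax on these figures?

Yes

Total gross sales into the state: $37,326 + $21,544 + $28,275 + $21,955 + $10,712 = $119,812 (> $110,000).
Total number of separate transactions: 38 + 108 + 91 + 59 + 111 = 407 (> 380).
The test is 'or': at least one threshold is exceeded.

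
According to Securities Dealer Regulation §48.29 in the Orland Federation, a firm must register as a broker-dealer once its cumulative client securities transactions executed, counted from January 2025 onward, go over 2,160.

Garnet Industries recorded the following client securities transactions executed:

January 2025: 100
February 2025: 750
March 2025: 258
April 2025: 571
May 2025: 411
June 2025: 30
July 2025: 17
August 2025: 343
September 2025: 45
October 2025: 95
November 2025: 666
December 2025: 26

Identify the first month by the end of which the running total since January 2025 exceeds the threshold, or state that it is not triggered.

Through January 2025: 100
Through February 2025: 850
Through March 2025: 1,108
Through April 2025: 1,679
Through May 2025: 2,090
Through June 2025: 2,120
Through July 2025: 2,137
Through August 2025: 2,480 ← exceeds threshold

August 2025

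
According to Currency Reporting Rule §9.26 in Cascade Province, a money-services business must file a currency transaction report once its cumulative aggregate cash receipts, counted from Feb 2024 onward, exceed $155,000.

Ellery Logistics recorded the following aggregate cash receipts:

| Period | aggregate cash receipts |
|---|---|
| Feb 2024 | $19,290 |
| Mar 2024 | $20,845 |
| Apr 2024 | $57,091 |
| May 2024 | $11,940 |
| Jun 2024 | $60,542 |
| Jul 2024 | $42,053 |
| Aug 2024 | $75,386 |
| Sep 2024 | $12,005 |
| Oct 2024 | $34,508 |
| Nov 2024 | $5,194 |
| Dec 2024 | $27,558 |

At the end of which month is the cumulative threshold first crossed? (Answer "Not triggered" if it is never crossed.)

Through Feb 2024: $19,290
Through Mar 2024: $40,135
Through Apr 2024: $97,226
Through May 2024: $109,166
Through Jun 2024: $169,708 ← exceeds threshold

Jun 2024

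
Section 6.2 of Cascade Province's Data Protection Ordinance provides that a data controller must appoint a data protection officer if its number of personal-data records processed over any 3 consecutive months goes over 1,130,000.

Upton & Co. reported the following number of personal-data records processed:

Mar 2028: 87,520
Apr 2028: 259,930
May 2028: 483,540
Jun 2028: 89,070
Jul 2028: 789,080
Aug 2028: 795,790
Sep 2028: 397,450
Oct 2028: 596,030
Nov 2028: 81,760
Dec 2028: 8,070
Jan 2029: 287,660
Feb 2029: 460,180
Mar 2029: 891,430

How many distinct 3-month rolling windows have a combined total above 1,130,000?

Mar 2028–May 2028: 87,520 + 259,930 + 483,540 = 830,990 (under)
Apr 2028–Jun 2028: 259,930 + 483,540 + 89,070 = 832,540 (under)
May 2028–Jul 2028: 483,540 + 89,070 + 789,080 = 1,361,690 (over)
Jun 2028–Aug 2028: 89,070 + 789,080 + 795,790 = 1,673,940 (over)
Jul 2028–Sep 2028: 789,080 + 795,790 + 397,450 = 1,982,320 (over)
Aug 2028–Oct 2028: 795,790 + 397,450 + 596,030 = 1,789,270 (over)
Sep 2028–Nov 2028: 397,450 + 596,030 + 81,760 = 1,075,240 (under)
Oct 2028–Dec 2028: 596,030 + 81,760 + 8,070 = 685,860 (under)
Nov 2028–Jan 2029: 81,760 + 8,070 + 287,660 = 377,490 (under)
Dec 2028–Feb 2029: 8,070 + 287,660 + 460,180 = 755,910 (under)
Jan 2029–Mar 2029: 287,660 + 460,180 + 891,430 = 1,639,270 (over)
5 windows exceed the threshold.

5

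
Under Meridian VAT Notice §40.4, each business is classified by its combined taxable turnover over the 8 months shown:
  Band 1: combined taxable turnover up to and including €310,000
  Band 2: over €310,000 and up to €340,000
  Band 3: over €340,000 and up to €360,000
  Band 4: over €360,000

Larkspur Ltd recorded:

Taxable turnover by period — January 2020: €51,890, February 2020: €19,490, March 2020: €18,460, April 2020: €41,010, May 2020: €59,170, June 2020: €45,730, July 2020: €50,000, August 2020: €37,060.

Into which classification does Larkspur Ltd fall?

Combined taxable turnover: €51,890 + €19,490 + €18,460 + €41,010 + €59,170 + €45,730 + €50,000 + €37,060 = €322,810.
€310,000 < €322,810 ≤ €340,000, so Band 2 applies.

Band 2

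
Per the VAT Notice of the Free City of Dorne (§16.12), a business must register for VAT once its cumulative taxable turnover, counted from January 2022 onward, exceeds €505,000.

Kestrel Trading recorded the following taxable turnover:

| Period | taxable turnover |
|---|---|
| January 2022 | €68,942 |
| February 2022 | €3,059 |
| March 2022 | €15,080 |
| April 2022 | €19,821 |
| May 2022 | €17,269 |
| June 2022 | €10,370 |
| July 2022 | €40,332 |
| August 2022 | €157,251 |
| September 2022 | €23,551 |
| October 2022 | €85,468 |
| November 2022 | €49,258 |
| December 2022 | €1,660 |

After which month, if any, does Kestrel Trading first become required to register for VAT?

Not triggered

Through January 2022: €68,942
Through February 2022: €72,001
Through March 2022: €87,081
Through April 2022: €106,902
Through May 2022: €124,171
Through June 2022: €134,541
Through July 2022: €174,873
Through August 2022: €332,124
Through September 2022: €355,675
Through October 2022: €441,143
Through November 2022: €490,401
Through December 2022: €492,061
Final cumulative total €492,061 ≤ €505,000; the threshold is never exceeded.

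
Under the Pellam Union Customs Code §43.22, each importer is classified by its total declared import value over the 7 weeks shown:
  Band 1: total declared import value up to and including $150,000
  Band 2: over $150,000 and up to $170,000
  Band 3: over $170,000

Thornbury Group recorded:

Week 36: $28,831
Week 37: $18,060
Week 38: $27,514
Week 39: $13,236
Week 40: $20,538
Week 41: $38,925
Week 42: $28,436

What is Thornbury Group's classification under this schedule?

Total declared import value: $28,831 + $18,060 + $27,514 + $13,236 + $20,538 + $38,925 + $28,436 = $175,540.
$175,540 > $170,000, so Band 3 applies.

Band 3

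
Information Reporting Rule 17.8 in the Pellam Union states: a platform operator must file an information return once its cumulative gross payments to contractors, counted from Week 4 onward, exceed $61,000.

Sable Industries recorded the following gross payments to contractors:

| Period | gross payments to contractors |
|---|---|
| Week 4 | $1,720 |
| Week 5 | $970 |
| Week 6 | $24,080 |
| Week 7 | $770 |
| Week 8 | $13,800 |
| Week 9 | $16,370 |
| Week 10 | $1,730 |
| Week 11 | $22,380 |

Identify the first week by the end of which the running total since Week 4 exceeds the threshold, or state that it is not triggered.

Through Week 4: $1,720
Through Week 5: $2,690
Through Week 6: $26,770
Through Week 7: $27,540
Through Week 8: $41,340
Through Week 9: $57,710
Through Week 10: $59,440
Through Week 11: $81,820 ← exceeds threshold

Week 11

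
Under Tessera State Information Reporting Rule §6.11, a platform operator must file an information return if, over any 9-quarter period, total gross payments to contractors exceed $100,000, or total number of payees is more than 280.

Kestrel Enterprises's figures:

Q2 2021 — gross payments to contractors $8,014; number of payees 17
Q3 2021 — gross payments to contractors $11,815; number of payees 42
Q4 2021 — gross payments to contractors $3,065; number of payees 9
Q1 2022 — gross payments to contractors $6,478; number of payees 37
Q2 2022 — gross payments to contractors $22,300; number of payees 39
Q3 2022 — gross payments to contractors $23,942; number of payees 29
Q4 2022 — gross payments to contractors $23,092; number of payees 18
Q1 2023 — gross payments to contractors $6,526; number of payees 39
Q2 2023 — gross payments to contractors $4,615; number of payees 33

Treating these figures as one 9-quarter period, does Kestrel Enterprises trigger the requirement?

Yes

Total gross payments to contractors: $8,014 + $11,815 + $3,065 + $6,478 + $22,300 + $23,942 + $23,092 + $6,526 + $4,615 = $109,847 (> $100,000).
Total number of payees: 17 + 42 + 9 + 37 + 39 + 29 + 18 + 39 + 33 = 263 (≤ 280).
The test is 'or': at least one threshold is exceeded.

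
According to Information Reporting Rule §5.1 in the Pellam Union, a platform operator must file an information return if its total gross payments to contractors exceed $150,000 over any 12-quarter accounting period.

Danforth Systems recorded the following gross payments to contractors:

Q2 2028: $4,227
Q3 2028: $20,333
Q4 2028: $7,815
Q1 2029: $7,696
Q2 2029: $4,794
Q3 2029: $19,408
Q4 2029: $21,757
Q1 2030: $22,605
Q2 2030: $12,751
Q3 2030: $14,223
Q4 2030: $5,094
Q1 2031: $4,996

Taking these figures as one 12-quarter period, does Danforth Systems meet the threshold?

Total gross payments to contractors: $4,227 + $20,333 + $7,815 + $7,696 + $4,794 + $19,408 + $21,757 + $22,605 + $12,751 + $14,223 + $5,094 + $4,996 = $145,699.
$145,699 ≤ $150,000, so the threshold is not exceeded.

No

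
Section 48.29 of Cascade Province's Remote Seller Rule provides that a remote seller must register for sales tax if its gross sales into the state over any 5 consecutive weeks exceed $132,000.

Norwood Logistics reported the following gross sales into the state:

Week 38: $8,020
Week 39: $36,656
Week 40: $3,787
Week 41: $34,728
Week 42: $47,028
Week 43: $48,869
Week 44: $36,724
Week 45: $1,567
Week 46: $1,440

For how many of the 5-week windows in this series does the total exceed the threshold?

Week 38–Week 42: $8,020 + $36,656 + $3,787 + $34,728 + $47,028 = $130,219 (under)
Week 39–Week 43: $36,656 + $3,787 + $34,728 + $47,028 + $48,869 = $171,068 (over)
Week 40–Week 44: $3,787 + $34,728 + $47,028 + $48,869 + $36,724 = $171,136 (over)
Week 41–Week 45: $34,728 + $47,028 + $48,869 + $36,724 + $1,567 = $168,916 (over)
Week 42–Week 46: $47,028 + $48,869 + $36,724 + $1,567 + $1,440 = $135,628 (over)
4 windows exceed the threshold.

4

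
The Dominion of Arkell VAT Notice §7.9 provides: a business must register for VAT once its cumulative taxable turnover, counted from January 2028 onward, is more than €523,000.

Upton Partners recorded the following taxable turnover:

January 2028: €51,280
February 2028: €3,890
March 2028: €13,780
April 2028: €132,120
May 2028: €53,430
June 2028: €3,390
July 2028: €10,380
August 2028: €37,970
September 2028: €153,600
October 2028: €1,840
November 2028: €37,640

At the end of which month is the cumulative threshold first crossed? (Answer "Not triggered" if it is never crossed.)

Through January 2028: €51,280
Through February 2028: €55,170
Through March 2028: €68,950
Through April 2028: €201,070
Through May 2028: €254,500
Through June 2028: €257,890
Through July 2028: €268,270
Through August 2028: €306,240
Through September 2028: €459,840
Through October 2028: €461,680
Through November 2028: €499,320
Final cumulative total €499,320 ≤ €523,000; the threshold is never exceeded.

Not triggered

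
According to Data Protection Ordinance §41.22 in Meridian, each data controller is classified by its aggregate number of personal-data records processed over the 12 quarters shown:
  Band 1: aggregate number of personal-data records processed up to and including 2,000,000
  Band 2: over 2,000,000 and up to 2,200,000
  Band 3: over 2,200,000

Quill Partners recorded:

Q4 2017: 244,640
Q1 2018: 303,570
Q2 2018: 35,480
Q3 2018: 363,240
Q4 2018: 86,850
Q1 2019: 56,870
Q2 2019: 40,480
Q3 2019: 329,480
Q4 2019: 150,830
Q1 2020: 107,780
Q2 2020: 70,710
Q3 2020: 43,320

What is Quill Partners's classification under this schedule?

Band 1

Aggregate number of personal-data records processed: 244,640 + 303,570 + 35,480 + 363,240 + 86,850 + 56,870 + 40,480 + 329,480 + 150,830 + 107,780 + 70,710 + 43,320 = 1,833,250.
1,833,250 ≤ 2,000,000, so Band 1 applies.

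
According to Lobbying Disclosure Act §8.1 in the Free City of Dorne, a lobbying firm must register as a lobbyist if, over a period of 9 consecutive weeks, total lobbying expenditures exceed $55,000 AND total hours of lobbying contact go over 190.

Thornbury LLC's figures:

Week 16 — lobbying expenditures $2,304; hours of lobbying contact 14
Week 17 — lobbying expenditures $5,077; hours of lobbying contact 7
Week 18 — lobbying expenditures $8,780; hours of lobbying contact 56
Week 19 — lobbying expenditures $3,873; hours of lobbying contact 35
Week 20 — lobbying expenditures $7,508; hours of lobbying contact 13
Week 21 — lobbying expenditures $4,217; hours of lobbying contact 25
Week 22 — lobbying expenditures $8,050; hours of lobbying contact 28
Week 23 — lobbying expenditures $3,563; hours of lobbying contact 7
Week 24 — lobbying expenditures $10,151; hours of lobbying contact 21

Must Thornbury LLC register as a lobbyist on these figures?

Total lobbying expenditures: $2,304 + $5,077 + $8,780 + $3,873 + $7,508 + $4,217 + $8,050 + $3,563 + $10,151 = $53,523 (≤ $55,000).
Total hours of lobbying contact: 14 + 7 + 56 + 35 + 13 + 25 + 28 + 7 + 21 = 206 (> 190).
The test is 'and': the rule requires both, and at least one is not exceeded.

No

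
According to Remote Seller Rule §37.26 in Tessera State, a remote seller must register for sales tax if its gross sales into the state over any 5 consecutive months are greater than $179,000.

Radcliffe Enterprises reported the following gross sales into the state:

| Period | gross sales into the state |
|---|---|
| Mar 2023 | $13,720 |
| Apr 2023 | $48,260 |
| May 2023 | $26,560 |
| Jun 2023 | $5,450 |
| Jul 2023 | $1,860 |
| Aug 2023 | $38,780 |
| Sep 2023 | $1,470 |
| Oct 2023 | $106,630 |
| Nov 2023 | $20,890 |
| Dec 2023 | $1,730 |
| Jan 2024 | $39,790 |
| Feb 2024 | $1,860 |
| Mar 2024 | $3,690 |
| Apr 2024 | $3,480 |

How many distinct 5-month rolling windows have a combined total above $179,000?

0

Mar 2023–Jul 2023: $13,720 + $48,260 + $26,560 + $5,450 + $1,860 = $95,850 (under)
Apr 2023–Aug 2023: $48,260 + $26,560 + $5,450 + $1,860 + $38,780 = $120,910 (under)
May 2023–Sep 2023: $26,560 + $5,450 + $1,860 + $38,780 + $1,470 = $74,120 (under)
Jun 2023–Oct 2023: $5,450 + $1,860 + $38,780 + $1,470 + $106,630 = $154,190 (under)
Jul 2023–Nov 2023: $1,860 + $38,780 + $1,470 + $106,630 + $20,890 = $169,630 (under)
Aug 2023–Dec 2023: $38,780 + $1,470 + $106,630 + $20,890 + $1,730 = $169,500 (under)
Sep 2023–Jan 2024: $1,470 + $106,630 + $20,890 + $1,730 + $39,790 = $170,510 (under)
Oct 2023–Feb 2024: $106,630 + $20,890 + $1,730 + $39,790 + $1,860 = $170,900 (under)
Nov 2023–Mar 2024: $20,890 + $1,730 + $39,790 + $1,860 + $3,690 = $67,960 (under)
Dec 2023–Apr 2024: $1,730 + $39,790 + $1,860 + $3,690 + $3,480 = $50,550 (under)
0 windows exceed the threshold.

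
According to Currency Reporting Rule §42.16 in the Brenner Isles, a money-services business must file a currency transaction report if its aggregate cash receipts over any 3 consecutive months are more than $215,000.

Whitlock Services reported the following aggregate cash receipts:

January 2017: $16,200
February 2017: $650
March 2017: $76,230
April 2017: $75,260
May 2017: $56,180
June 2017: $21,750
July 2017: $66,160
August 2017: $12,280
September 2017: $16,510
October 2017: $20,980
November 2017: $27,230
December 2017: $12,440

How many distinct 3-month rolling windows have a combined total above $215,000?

0

January 2017–March 2017: $16,200 + $650 + $76,230 = $93,080 (under)
February 2017–April 2017: $650 + $76,230 + $75,260 = $152,140 (under)
March 2017–May 2017: $76,230 + $75,260 + $56,180 = $207,670 (under)
April 2017–June 2017: $75,260 + $56,180 + $21,750 = $153,190 (under)
May 2017–July 2017: $56,180 + $21,750 + $66,160 = $144,090 (under)
June 2017–August 2017: $21,750 + $66,160 + $12,280 = $100,190 (under)
July 2017–September 2017: $66,160 + $12,280 + $16,510 = $94,950 (under)
August 2017–October 2017: $12,280 + $16,510 + $20,980 = $49,770 (under)
September 2017–November 2017: $16,510 + $20,980 + $27,230 = $64,720 (under)
October 2017–December 2017: $20,980 + $27,230 + $12,440 = $60,650 (under)
0 windows exceed the threshold.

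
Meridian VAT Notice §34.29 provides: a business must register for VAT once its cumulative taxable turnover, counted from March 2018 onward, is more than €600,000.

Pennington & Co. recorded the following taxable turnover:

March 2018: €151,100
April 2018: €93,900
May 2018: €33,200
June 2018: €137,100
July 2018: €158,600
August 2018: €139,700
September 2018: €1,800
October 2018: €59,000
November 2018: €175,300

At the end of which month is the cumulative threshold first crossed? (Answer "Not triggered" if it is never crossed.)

August 2018

Through March 2018: €151,100
Through April 2018: €245,000
Through May 2018: €278,200
Through June 2018: €415,300
Through July 2018: €573,900
Through August 2018: €713,600 ← exceeds threshold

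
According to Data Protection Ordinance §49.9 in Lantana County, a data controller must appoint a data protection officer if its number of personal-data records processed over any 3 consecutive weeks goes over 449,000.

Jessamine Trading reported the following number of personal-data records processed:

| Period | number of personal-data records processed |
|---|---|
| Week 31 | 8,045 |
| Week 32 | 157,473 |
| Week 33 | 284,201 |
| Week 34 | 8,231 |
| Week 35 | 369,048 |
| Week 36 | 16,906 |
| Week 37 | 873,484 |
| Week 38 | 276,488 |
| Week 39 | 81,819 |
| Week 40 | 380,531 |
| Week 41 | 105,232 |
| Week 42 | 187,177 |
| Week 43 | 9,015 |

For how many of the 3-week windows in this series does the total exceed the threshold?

Week 31–Week 33: 8,045 + 157,473 + 284,201 = 449,719 (over)
Week 32–Week 34: 157,473 + 284,201 + 8,231 = 449,905 (over)
Week 33–Week 35: 284,201 + 8,231 + 369,048 = 661,480 (over)
Week 34–Week 36: 8,231 + 369,048 + 16,906 = 394,185 (under)
Week 35–Week 37: 369,048 + 16,906 + 873,484 = 1,259,438 (over)
Week 36–Week 38: 16,906 + 873,484 + 276,488 = 1,166,878 (over)
Week 37–Week 39: 873,484 + 276,488 + 81,819 = 1,231,791 (over)
Week 38–Week 40: 276,488 + 81,819 + 380,531 = 738,838 (over)
Week 39–Week 41: 81,819 + 380,531 + 105,232 = 567,582 (over)
Week 40–Week 42: 380,531 + 105,232 + 187,177 = 672,940 (over)
Week 41–Week 43: 105,232 + 187,177 + 9,015 = 301,424 (under)
9 windows exceed the threshold.

9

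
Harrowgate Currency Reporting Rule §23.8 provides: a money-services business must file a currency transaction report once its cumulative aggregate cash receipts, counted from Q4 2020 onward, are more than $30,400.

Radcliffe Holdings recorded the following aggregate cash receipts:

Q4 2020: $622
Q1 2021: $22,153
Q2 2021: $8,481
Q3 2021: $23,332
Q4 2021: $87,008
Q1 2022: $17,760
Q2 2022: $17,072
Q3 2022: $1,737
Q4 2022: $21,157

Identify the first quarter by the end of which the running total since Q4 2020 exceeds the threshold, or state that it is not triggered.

Through Q4 2020: $622
Through Q1 2021: $22,775
Through Q2 2021: $31,256 ← exceeds threshold

Q2 2021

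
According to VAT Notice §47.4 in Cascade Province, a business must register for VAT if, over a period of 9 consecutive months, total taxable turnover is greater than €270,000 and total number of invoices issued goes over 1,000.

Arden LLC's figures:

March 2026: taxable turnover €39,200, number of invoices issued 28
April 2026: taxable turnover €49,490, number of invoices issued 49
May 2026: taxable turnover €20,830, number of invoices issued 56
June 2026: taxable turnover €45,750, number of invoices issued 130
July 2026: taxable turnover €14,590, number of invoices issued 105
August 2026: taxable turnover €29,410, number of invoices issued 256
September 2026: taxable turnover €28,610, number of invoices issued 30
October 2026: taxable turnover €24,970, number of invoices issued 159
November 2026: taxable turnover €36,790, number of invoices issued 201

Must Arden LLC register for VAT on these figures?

Yes

Total taxable turnover: €39,200 + €49,490 + €20,830 + €45,750 + €14,590 + €29,410 + €28,610 + €24,970 + €36,790 = €289,640 (> €270,000).
Total number of invoices issued: 28 + 49 + 56 + 130 + 105 + 256 + 30 + 159 + 201 = 1,014 (> 1,000).
The test is 'and': both thresholds are exceeded.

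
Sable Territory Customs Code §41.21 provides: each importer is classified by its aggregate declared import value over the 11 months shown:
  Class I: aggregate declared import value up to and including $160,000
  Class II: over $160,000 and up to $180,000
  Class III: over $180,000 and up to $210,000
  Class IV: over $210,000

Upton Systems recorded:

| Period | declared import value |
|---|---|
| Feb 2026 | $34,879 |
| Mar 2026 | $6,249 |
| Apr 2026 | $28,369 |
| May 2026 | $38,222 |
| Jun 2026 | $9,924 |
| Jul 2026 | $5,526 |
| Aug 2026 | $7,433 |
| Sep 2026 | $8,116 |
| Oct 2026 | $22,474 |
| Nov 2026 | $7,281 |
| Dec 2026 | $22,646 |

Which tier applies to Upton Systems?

Aggregate declared import value: $34,879 + $6,249 + $28,369 + $38,222 + $9,924 + $5,526 + $7,433 + $8,116 + $22,474 + $7,281 + $22,646 = $191,119.
$180,000 < $191,119 ≤ $210,000, so Class III applies.

Class III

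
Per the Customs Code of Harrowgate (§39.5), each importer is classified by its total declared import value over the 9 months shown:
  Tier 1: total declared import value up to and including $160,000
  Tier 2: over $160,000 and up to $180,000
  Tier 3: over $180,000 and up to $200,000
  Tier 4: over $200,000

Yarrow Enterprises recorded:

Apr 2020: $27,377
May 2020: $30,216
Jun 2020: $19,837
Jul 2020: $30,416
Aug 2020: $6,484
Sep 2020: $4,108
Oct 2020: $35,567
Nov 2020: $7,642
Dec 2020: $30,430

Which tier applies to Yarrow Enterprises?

Tier 3

Total declared import value: $27,377 + $30,216 + $19,837 + $30,416 + $6,484 + $4,108 + $35,567 + $7,642 + $30,430 = $192,077.
$180,000 < $192,077 ≤ $200,000, so Tier 3 applies.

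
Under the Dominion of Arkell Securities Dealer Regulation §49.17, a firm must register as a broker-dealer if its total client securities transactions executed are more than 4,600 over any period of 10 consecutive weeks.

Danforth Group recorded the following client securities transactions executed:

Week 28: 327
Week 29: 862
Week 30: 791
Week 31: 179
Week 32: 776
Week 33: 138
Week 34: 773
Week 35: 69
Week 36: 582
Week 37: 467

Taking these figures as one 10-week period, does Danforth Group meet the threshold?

Yes

Total client securities transactions executed: 327 + 862 + 791 + 179 + 776 + 138 + 773 + 69 + 582 + 467 = 4,964.
4,964 > 4,600, so the threshold is exceeded.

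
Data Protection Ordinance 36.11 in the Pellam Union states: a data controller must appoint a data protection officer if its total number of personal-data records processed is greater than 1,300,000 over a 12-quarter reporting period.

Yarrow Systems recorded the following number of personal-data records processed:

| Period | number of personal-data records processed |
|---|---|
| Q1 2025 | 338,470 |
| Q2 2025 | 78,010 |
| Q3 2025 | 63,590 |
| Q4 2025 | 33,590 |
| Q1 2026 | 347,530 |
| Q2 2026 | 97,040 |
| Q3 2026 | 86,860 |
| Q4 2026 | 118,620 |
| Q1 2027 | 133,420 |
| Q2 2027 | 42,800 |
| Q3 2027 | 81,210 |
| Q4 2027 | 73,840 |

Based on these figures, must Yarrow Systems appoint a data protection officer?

Total number of personal-data records processed: 338,470 + 78,010 + 63,590 + 33,590 + 347,530 + 97,040 + 86,860 + 118,620 + 133,420 + 42,800 + 81,210 + 73,840 = 1,494,980.
1,494,980 > 1,300,000, so the threshold is exceeded.

Yes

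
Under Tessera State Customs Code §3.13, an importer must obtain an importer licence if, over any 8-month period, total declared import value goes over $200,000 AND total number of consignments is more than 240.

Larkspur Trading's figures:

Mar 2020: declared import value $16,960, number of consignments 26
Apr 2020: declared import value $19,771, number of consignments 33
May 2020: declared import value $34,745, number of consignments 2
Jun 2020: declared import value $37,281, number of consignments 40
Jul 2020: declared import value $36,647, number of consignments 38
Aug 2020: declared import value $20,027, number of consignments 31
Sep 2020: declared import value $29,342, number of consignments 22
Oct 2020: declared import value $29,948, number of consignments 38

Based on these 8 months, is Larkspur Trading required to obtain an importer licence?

No

Total declared import value: $16,960 + $19,771 + $34,745 + $37,281 + $36,647 + $20,027 + $29,342 + $29,948 = $224,721 (> $200,000).
Total number of consignments: 26 + 33 + 2 + 40 + 38 + 31 + 22 + 38 = 230 (≤ 240).
The test is 'and': the rule requires both, and at least one is not exceeded.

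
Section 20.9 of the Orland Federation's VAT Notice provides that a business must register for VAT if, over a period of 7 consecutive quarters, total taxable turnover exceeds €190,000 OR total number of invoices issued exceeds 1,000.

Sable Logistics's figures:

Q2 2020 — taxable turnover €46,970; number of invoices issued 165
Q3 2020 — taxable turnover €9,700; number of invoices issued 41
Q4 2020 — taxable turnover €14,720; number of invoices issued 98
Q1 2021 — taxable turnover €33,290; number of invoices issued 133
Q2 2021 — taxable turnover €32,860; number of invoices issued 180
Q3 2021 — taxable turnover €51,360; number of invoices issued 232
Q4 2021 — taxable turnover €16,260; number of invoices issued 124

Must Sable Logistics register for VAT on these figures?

Total taxable turnover: €46,970 + €9,700 + €14,720 + €33,290 + €32,860 + €51,360 + €16,260 = €205,160 (> €190,000).
Total number of invoices issued: 165 + 41 + 98 + 133 + 180 + 232 + 124 = 973 (≤ 1,000).
The test is 'or': at least one threshold is exceeded.

Yes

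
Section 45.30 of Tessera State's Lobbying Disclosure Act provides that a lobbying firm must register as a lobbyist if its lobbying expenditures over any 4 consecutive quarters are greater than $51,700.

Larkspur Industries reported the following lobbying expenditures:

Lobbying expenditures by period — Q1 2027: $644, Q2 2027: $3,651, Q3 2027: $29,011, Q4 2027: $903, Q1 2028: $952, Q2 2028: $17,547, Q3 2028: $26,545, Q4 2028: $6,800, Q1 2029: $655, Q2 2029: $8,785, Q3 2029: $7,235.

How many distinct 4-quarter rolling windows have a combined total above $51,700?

1

Q1 2027–Q4 2027: $644 + $3,651 + $29,011 + $903 = $34,209 (under)
Q2 2027–Q1 2028: $3,651 + $29,011 + $903 + $952 = $34,517 (under)
Q3 2027–Q2 2028: $29,011 + $903 + $952 + $17,547 = $48,413 (under)
Q4 2027–Q3 2028: $903 + $952 + $17,547 + $26,545 = $45,947 (under)
Q1 2028–Q4 2028: $952 + $17,547 + $26,545 + $6,800 = $51,844 (over)
Q2 2028–Q1 2029: $17,547 + $26,545 + $6,800 + $655 = $51,547 (under)
Q3 2028–Q2 2029: $26,545 + $6,800 + $655 + $8,785 = $42,785 (under)
Q4 2028–Q3 2029: $6,800 + $655 + $8,785 + $7,235 = $23,475 (under)
1 window exceeds the threshold.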